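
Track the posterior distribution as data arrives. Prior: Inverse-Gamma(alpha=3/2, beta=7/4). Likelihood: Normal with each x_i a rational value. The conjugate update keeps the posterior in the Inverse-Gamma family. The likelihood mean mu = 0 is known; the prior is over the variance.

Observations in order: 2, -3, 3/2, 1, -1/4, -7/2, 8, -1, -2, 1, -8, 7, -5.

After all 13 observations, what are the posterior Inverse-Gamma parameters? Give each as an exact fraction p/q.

alpha=8, beta=3841/32

obs 1: x=2 → posterior Inverse-Gamma(2, 15/4)
obs 2: x=-3 → posterior Inverse-Gamma(5/2, 33/4)
obs 3: x=3/2 → posterior Inverse-Gamma(3, 75/8)
obs 4: x=1 → posterior Inverse-Gamma(7/2, 79/8)
obs 5: x=-1/4 → posterior Inverse-Gamma(4, 317/32)
obs 6: x=-7/2 → posterior Inverse-Gamma(9/2, 513/32)
obs 7: x=8 → posterior Inverse-Gamma(5, 1537/32)
obs 8: x=-1 → posterior Inverse-Gamma(11/2, 1553/32)
obs 9: x=-2 → posterior Inverse-Gamma(6, 1617/32)
obs 10: x=1 → posterior Inverse-Gamma(13/2, 1633/32)
obs 11: x=-8 → posterior Inverse-Gamma(7, 2657/32)
obs 12: x=7 → posterior Inverse-Gamma(15/2, 3441/32)
obs 13: x=-5 → posterior Inverse-Gamma(8, 3841/32)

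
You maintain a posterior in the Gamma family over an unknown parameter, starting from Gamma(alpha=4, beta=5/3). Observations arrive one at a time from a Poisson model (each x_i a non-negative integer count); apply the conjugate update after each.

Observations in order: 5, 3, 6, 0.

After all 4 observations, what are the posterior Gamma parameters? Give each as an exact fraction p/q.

alpha=18, beta=17/3

obs 1: x=5 → posterior Gamma(9, 8/3)
obs 2: x=3 → posterior Gamma(12, 11/3)
obs 3: x=6 → posterior Gamma(18, 14/3)
obs 4: x=0 → posterior Gamma(18, 17/3)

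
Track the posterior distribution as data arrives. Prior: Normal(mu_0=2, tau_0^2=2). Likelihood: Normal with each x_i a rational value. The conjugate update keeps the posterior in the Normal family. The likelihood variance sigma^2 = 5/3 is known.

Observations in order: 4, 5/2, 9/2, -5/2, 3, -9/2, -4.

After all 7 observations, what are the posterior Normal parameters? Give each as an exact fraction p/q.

mu_0=28/47, tau_0^2=10/47

obs 1: x=4 → posterior Normal(34/11, 10/11)
obs 2: x=5/2 → posterior Normal(49/17, 10/17)
obs 3: x=9/2 → posterior Normal(76/23, 10/23)
obs 4: x=-5/2 → posterior Normal(61/29, 10/29)
obs 5: x=3 → posterior Normal(79/35, 2/7)
obs 6: x=-9/2 → posterior Normal(52/41, 10/41)
obs 7: x=-4 → posterior Normal(28/47, 10/47)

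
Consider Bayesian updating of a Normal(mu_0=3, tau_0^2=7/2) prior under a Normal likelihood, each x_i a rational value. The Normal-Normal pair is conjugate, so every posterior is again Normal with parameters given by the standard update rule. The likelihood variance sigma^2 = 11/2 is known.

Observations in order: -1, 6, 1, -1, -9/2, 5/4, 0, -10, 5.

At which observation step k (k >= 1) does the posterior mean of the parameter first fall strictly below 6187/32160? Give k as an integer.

obs 1: x=-1 → posterior Normal(13/9, 77/36)
obs 2: x=6 → posterior Normal(68/25, 77/50)
obs 3: x=1 → posterior Normal(75/32, 77/64)
obs 4: x=-1 → posterior Normal(68/39, 77/78)
obs 5: x=-9/2 → posterior Normal(73/92, 77/92)
obs 6: x=5/4 → posterior Normal(181/212, 77/106)
obs 7: x=0 → posterior Normal(181/240, 77/120)
obs 8: x=-10 → posterior Normal(-99/268, 77/134)
obs 9: x=5 → posterior Normal(41/296, 77/148)

k = 8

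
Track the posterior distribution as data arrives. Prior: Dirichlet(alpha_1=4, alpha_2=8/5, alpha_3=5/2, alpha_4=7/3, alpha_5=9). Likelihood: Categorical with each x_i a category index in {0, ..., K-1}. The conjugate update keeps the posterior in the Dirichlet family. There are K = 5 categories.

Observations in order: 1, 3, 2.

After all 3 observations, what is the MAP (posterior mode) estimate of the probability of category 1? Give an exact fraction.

obs 1: x=1 → posterior Dirichlet(4, 13/5, 5/2, 7/3, 9)
obs 2: x=3 → posterior Dirichlet(4, 13/5, 5/2, 10/3, 9)
obs 3: x=2 → posterior Dirichlet(4, 13/5, 7/2, 10/3, 9)

48/523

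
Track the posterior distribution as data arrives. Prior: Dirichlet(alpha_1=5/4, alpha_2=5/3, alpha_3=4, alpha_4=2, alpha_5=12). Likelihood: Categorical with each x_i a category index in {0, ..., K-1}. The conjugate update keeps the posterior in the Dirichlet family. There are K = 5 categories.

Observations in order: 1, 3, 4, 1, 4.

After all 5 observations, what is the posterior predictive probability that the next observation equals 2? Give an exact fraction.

48/311

obs 1: x=1 → posterior Dirichlet(5/4, 8/3, 4, 2, 12)
obs 2: x=3 → posterior Dirichlet(5/4, 8/3, 4, 3, 12)
obs 3: x=4 → posterior Dirichlet(5/4, 8/3, 4, 3, 13)
obs 4: x=1 → posterior Dirichlet(5/4, 11/3, 4, 3, 13)
obs 5: x=4 → posterior Dirichlet(5/4, 11/3, 4, 3, 14)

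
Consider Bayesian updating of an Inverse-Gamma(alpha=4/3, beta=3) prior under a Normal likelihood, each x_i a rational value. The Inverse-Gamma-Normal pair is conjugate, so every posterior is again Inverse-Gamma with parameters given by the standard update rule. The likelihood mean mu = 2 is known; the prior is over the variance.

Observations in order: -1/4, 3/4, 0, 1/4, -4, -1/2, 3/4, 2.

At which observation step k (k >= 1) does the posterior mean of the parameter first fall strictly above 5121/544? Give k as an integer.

obs 1: x=-1/4 → posterior Inverse-Gamma(11/6, 177/32)
obs 2: x=3/4 → posterior Inverse-Gamma(7/3, 101/16)
obs 3: x=0 → posterior Inverse-Gamma(17/6, 133/16)
obs 4: x=1/4 → posterior Inverse-Gamma(10/3, 315/32)
obs 5: x=-4 → posterior Inverse-Gamma(23/6, 891/32)
obs 6: x=-1/2 → posterior Inverse-Gamma(13/3, 991/32)
obs 7: x=3/4 → posterior Inverse-Gamma(29/6, 127/4)
obs 8: x=2 → posterior Inverse-Gamma(16/3, 127/4)

k = 5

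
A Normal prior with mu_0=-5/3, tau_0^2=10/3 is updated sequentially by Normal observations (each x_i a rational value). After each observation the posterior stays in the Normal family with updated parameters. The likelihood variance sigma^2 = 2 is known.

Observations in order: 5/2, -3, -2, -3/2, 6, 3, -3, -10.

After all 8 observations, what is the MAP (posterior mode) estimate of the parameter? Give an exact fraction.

obs 1: x=5/2 → posterior Normal(15/16, 5/4)
obs 2: x=-3 → posterior Normal(-15/26, 10/13)
obs 3: x=-2 → posterior Normal(-35/36, 5/9)
obs 4: x=-3/2 → posterior Normal(-25/23, 10/23)
obs 5: x=6 → posterior Normal(5/28, 5/14)
obs 6: x=3 → posterior Normal(20/33, 10/33)
obs 7: x=-3 → posterior Normal(5/38, 5/19)
obs 8: x=-10 → posterior Normal(-45/43, 10/43)

-45/43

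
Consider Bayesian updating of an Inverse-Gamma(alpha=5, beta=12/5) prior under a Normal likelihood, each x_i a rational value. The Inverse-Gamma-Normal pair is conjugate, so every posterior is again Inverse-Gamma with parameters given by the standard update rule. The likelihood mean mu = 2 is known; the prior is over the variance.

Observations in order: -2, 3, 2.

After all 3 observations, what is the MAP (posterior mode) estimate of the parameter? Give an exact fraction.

obs 1: x=-2 → posterior Inverse-Gamma(11/2, 52/5)
obs 2: x=3 → posterior Inverse-Gamma(6, 109/10)
obs 3: x=2 → posterior Inverse-Gamma(13/2, 109/10)

109/75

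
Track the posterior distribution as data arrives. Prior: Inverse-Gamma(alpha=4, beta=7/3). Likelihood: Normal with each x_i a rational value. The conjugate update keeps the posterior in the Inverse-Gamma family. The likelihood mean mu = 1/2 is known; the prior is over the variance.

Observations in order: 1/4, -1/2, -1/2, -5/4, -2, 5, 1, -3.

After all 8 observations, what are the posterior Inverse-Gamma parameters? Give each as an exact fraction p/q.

alpha=8, beta=1171/48

obs 1: x=1/4 → posterior Inverse-Gamma(9/2, 227/96)
obs 2: x=-1/2 → posterior Inverse-Gamma(5, 275/96)
obs 3: x=-1/2 → posterior Inverse-Gamma(11/2, 323/96)
obs 4: x=-5/4 → posterior Inverse-Gamma(6, 235/48)
obs 5: x=-2 → posterior Inverse-Gamma(13/2, 385/48)
obs 6: x=5 → posterior Inverse-Gamma(7, 871/48)
obs 7: x=1 → posterior Inverse-Gamma(15/2, 877/48)
obs 8: x=-3 → posterior Inverse-Gamma(8, 1171/48)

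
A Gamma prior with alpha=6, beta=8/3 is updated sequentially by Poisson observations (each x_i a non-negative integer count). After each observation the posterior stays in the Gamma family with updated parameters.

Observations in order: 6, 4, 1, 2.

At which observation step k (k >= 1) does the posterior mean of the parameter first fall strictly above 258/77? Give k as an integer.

obs 1: x=6 → posterior Gamma(12, 11/3)
obs 2: x=4 → posterior Gamma(16, 14/3)
obs 3: x=1 → posterior Gamma(17, 17/3)
obs 4: x=2 → posterior Gamma(19, 20/3)

k = 2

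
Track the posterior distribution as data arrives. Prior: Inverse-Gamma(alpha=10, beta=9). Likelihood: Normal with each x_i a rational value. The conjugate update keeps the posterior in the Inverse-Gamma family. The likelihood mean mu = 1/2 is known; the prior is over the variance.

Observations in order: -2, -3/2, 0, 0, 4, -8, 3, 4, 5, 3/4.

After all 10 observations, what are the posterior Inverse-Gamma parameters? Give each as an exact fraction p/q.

alpha=15, beta=2433/32

obs 1: x=-2 → posterior Inverse-Gamma(21/2, 97/8)
obs 2: x=-3/2 → posterior Inverse-Gamma(11, 113/8)
obs 3: x=0 → posterior Inverse-Gamma(23/2, 57/4)
obs 4: x=0 → posterior Inverse-Gamma(12, 115/8)
obs 5: x=4 → posterior Inverse-Gamma(25/2, 41/2)
obs 6: x=-8 → posterior Inverse-Gamma(13, 453/8)
obs 7: x=3 → posterior Inverse-Gamma(27/2, 239/4)
obs 8: x=4 → posterior Inverse-Gamma(14, 527/8)
obs 9: x=5 → posterior Inverse-Gamma(29/2, 76)
obs 10: x=3/4 → posterior Inverse-Gamma(15, 2433/32)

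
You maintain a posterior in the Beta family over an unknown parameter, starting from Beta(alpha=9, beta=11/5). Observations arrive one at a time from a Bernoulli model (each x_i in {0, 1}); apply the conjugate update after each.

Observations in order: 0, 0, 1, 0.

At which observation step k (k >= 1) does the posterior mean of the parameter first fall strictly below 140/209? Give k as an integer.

k = 4

obs 1: x=0 → posterior Beta(9, 16/5)
obs 2: x=0 → posterior Beta(9, 21/5)
obs 3: x=1 → posterior Beta(10, 21/5)
obs 4: x=0 → posterior Beta(10, 26/5)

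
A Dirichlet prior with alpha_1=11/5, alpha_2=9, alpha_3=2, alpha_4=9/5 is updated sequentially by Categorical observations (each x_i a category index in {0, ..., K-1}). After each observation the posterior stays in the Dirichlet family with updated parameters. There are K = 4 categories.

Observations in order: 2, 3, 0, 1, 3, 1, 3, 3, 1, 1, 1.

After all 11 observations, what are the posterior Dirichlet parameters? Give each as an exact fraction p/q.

alpha_1=16/5, alpha_2=14, alpha_3=3, alpha_4=29/5

obs 1: x=2 → posterior Dirichlet(11/5, 9, 3, 9/5)
obs 2: x=3 → posterior Dirichlet(11/5, 9, 3, 14/5)
obs 3: x=0 → posterior Dirichlet(16/5, 9, 3, 14/5)
obs 4: x=1 → posterior Dirichlet(16/5, 10, 3, 14/5)
obs 5: x=3 → posterior Dirichlet(16/5, 10, 3, 19/5)
obs 6: x=1 → posterior Dirichlet(16/5, 11, 3, 19/5)
obs 7: x=3 → posterior Dirichlet(16/5, 11, 3, 24/5)
obs 8: x=3 → posterior Dirichlet(16/5, 11, 3, 29/5)
obs 9: x=1 → posterior Dirichlet(16/5, 12, 3, 29/5)
obs 10: x=1 → posterior Dirichlet(16/5, 13, 3, 29/5)
obs 11: x=1 → posterior Dirichlet(16/5, 14, 3, 29/5)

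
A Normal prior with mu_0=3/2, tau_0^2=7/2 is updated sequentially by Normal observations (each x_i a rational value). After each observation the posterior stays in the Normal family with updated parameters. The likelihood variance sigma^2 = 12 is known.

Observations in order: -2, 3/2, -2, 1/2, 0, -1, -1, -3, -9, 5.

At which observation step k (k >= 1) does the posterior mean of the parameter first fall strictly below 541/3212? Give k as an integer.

k = 7

obs 1: x=-2 → posterior Normal(22/31, 84/31)
obs 2: x=3/2 → posterior Normal(65/76, 42/19)
obs 3: x=-2 → posterior Normal(37/90, 28/15)
obs 4: x=1/2 → posterior Normal(11/26, 21/13)
obs 5: x=0 → posterior Normal(22/59, 84/59)
obs 6: x=-1 → posterior Normal(5/22, 14/11)
obs 7: x=-1 → posterior Normal(8/73, 84/73)
obs 8: x=-3 → posterior Normal(-13/80, 21/20)
obs 9: x=-9 → posterior Normal(-76/87, 28/29)
obs 10: x=5 → posterior Normal(-41/94, 42/47)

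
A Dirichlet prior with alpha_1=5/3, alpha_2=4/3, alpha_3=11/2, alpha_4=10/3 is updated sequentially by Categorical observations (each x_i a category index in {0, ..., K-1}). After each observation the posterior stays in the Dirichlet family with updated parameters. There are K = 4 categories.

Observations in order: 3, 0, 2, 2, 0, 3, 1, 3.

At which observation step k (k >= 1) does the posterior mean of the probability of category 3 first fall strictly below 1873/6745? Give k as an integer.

k = 4

obs 1: x=3 → posterior Dirichlet(5/3, 4/3, 11/2, 13/3)
obs 2: x=0 → posterior Dirichlet(8/3, 4/3, 11/2, 13/3)
obs 3: x=2 → posterior Dirichlet(8/3, 4/3, 13/2, 13/3)
obs 4: x=2 → posterior Dirichlet(8/3, 4/3, 15/2, 13/3)
obs 5: x=0 → posterior Dirichlet(11/3, 4/3, 15/2, 13/3)
obs 6: x=3 → posterior Dirichlet(11/3, 4/3, 15/2, 16/3)
obs 7: x=1 → posterior Dirichlet(11/3, 7/3, 15/2, 16/3)
obs 8: x=3 → posterior Dirichlet(11/3, 7/3, 15/2, 19/3)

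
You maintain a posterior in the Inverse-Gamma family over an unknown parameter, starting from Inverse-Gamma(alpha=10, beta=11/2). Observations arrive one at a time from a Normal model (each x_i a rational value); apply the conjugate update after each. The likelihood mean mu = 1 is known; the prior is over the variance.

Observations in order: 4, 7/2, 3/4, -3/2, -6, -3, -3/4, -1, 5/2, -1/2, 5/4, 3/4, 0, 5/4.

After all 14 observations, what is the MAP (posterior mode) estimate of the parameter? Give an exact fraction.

obs 1: x=4 → posterior Inverse-Gamma(21/2, 10)
obs 2: x=7/2 → posterior Inverse-Gamma(11, 105/8)
obs 3: x=3/4 → posterior Inverse-Gamma(23/2, 421/32)
obs 4: x=-3/2 → posterior Inverse-Gamma(12, 521/32)
obs 5: x=-6 → posterior Inverse-Gamma(25/2, 1305/32)
obs 6: x=-3 → posterior Inverse-Gamma(13, 1561/32)
obs 7: x=-3/4 → posterior Inverse-Gamma(27/2, 805/16)
obs 8: x=-1 → posterior Inverse-Gamma(14, 837/16)
obs 9: x=5/2 → posterior Inverse-Gamma(29/2, 855/16)
obs 10: x=-1/2 → posterior Inverse-Gamma(15, 873/16)
obs 11: x=5/4 → posterior Inverse-Gamma(31/2, 1747/32)
obs 12: x=3/4 → posterior Inverse-Gamma(16, 437/8)
obs 13: x=0 → posterior Inverse-Gamma(33/2, 441/8)
obs 14: x=5/4 → posterior Inverse-Gamma(17, 1765/32)

1765/576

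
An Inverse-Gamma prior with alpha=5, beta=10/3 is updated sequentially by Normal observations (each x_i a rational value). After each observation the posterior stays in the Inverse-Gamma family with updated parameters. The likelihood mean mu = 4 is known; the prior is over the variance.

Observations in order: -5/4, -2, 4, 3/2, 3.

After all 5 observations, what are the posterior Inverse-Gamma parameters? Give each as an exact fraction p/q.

obs 1: x=-5/4 → posterior Inverse-Gamma(11/2, 1643/96)
obs 2: x=-2 → posterior Inverse-Gamma(6, 3371/96)
obs 3: x=4 → posterior Inverse-Gamma(13/2, 3371/96)
obs 4: x=3/2 → posterior Inverse-Gamma(7, 3671/96)
obs 5: x=3 → posterior Inverse-Gamma(15/2, 3719/96)

alpha=15/2, beta=3719/96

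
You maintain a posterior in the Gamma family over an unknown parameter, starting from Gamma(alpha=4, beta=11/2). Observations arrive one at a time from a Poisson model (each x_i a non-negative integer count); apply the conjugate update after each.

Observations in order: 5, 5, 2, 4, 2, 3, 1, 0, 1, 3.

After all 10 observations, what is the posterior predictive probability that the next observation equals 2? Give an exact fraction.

341383482614464719172212860581186295120894688620/1304141819068293210501172019542066015548860438187

obs 1: x=5 → posterior Gamma(9, 13/2)
obs 2: x=5 → posterior Gamma(14, 15/2)
obs 3: x=2 → posterior Gamma(16, 17/2)
obs 4: x=4 → posterior Gamma(20, 19/2)
obs 5: x=2 → posterior Gamma(22, 21/2)
obs 6: x=3 → posterior Gamma(25, 23/2)
obs 7: x=1 → posterior Gamma(26, 25/2)
obs 8: x=0 → posterior Gamma(26, 27/2)
obs 9: x=1 → posterior Gamma(27, 29/2)
obs 10: x=3 → posterior Gamma(30, 31/2)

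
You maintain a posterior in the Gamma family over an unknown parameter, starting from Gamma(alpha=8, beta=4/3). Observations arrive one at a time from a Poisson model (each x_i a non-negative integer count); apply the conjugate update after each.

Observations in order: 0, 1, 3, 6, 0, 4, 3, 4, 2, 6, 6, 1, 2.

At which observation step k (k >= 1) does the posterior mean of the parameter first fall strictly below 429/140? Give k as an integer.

obs 1: x=0 → posterior Gamma(8, 7/3)
obs 2: x=1 → posterior Gamma(9, 10/3)
obs 3: x=3 → posterior Gamma(12, 13/3)
obs 4: x=6 → posterior Gamma(18, 16/3)
obs 5: x=0 → posterior Gamma(18, 19/3)
obs 6: x=4 → posterior Gamma(22, 22/3)
obs 7: x=3 → posterior Gamma(25, 25/3)
obs 8: x=4 → posterior Gamma(29, 28/3)
obs 9: x=2 → posterior Gamma(31, 31/3)
obs 10: x=6 → posterior Gamma(37, 34/3)
obs 11: x=6 → posterior Gamma(43, 37/3)
obs 12: x=1 → posterior Gamma(44, 40/3)
obs 13: x=2 → posterior Gamma(46, 43/3)

k = 2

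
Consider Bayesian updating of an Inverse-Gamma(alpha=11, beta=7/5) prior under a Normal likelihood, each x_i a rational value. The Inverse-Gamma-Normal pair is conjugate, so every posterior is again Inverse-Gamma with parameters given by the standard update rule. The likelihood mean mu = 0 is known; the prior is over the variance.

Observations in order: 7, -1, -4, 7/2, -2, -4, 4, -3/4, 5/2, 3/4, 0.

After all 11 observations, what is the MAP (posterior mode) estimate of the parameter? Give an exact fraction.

711/200

obs 1: x=7 → posterior Inverse-Gamma(23/2, 259/10)
obs 2: x=-1 → posterior Inverse-Gamma(12, 132/5)
obs 3: x=-4 → posterior Inverse-Gamma(25/2, 172/5)
obs 4: x=7/2 → posterior Inverse-Gamma(13, 1621/40)
obs 5: x=-2 → posterior Inverse-Gamma(27/2, 1701/40)
obs 6: x=-4 → posterior Inverse-Gamma(14, 2021/40)
obs 7: x=4 → posterior Inverse-Gamma(29/2, 2341/40)
obs 8: x=-3/4 → posterior Inverse-Gamma(15, 9409/160)
obs 9: x=5/2 → posterior Inverse-Gamma(31/2, 9909/160)
obs 10: x=3/4 → posterior Inverse-Gamma(16, 4977/80)
obs 11: x=0 → posterior Inverse-Gamma(33/2, 4977/80)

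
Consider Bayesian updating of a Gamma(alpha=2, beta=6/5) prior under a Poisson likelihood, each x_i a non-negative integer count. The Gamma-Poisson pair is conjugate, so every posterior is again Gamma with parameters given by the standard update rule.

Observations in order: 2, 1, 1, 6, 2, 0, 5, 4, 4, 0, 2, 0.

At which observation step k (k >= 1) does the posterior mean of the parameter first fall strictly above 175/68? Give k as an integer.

obs 1: x=2 → posterior Gamma(4, 11/5)
obs 2: x=1 → posterior Gamma(5, 16/5)
obs 3: x=1 → posterior Gamma(6, 21/5)
obs 4: x=6 → posterior Gamma(12, 26/5)
obs 5: x=2 → posterior Gamma(14, 31/5)
obs 6: x=0 → posterior Gamma(14, 36/5)
obs 7: x=5 → posterior Gamma(19, 41/5)
obs 8: x=4 → posterior Gamma(23, 46/5)
obs 9: x=4 → posterior Gamma(27, 51/5)
obs 10: x=0 → posterior Gamma(27, 56/5)
obs 11: x=2 → posterior Gamma(29, 61/5)
obs 12: x=0 → posterior Gamma(29, 66/5)

k = 9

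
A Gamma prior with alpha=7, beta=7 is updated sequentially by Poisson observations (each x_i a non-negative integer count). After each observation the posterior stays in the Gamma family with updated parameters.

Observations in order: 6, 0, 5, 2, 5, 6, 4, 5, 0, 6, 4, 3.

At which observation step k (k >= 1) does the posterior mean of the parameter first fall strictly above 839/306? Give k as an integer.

obs 1: x=6 → posterior Gamma(13, 8)
obs 2: x=0 → posterior Gamma(13, 9)
obs 3: x=5 → posterior Gamma(18, 10)
obs 4: x=2 → posterior Gamma(20, 11)
obs 5: x=5 → posterior Gamma(25, 12)
obs 6: x=6 → posterior Gamma(31, 13)
obs 7: x=4 → posterior Gamma(35, 14)
obs 8: x=5 → posterior Gamma(40, 15)
obs 9: x=0 → posterior Gamma(40, 16)
obs 10: x=6 → posterior Gamma(46, 17)
obs 11: x=4 → posterior Gamma(50, 18)
obs 12: x=3 → posterior Gamma(53, 19)

k = 11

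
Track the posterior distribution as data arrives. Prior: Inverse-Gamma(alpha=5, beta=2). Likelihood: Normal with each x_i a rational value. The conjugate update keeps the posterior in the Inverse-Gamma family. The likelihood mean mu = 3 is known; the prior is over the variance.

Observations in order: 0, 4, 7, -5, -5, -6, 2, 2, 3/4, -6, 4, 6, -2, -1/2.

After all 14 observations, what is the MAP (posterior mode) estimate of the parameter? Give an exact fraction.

5989/416

obs 1: x=0 → posterior Inverse-Gamma(11/2, 13/2)
obs 2: x=4 → posterior Inverse-Gamma(6, 7)
obs 3: x=7 → posterior Inverse-Gamma(13/2, 15)
obs 4: x=-5 → posterior Inverse-Gamma(7, 47)
obs 5: x=-5 → posterior Inverse-Gamma(15/2, 79)
obs 6: x=-6 → posterior Inverse-Gamma(8, 239/2)
obs 7: x=2 → posterior Inverse-Gamma(17/2, 120)
obs 8: x=2 → posterior Inverse-Gamma(9, 241/2)
obs 9: x=3/4 → posterior Inverse-Gamma(19/2, 3937/32)
obs 10: x=-6 → posterior Inverse-Gamma(10, 5233/32)
obs 11: x=4 → posterior Inverse-Gamma(21/2, 5249/32)
obs 12: x=6 → posterior Inverse-Gamma(11, 5393/32)
obs 13: x=-2 → posterior Inverse-Gamma(23/2, 5793/32)
obs 14: x=-1/2 → posterior Inverse-Gamma(12, 5989/32)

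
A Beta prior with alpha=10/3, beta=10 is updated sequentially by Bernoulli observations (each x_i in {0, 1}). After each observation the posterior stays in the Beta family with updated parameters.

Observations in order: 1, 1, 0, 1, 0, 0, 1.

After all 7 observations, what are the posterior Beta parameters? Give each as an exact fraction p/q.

obs 1: x=1 → posterior Beta(13/3, 10)
obs 2: x=1 → posterior Beta(16/3, 10)
obs 3: x=0 → posterior Beta(16/3, 11)
obs 4: x=1 → posterior Beta(19/3, 11)
obs 5: x=0 → posterior Beta(19/3, 12)
obs 6: x=0 → posterior Beta(19/3, 13)
obs 7: x=1 → posterior Beta(22/3, 13)

alpha=22/3, beta=13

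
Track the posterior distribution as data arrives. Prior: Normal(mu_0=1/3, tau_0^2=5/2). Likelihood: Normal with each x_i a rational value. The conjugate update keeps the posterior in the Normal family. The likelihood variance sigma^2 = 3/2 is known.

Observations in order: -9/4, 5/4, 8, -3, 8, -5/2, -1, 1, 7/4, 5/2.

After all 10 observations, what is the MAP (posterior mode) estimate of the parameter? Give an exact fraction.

279/212

obs 1: x=-9/4 → posterior Normal(-41/32, 15/16)
obs 2: x=5/4 → posterior Normal(-4/13, 15/26)
obs 3: x=8 → posterior Normal(2, 5/12)
obs 4: x=-3 → posterior Normal(21/23, 15/46)
obs 5: x=8 → posterior Normal(61/28, 15/56)
obs 6: x=-5/2 → posterior Normal(97/66, 5/22)
obs 7: x=-1 → posterior Normal(87/76, 15/76)
obs 8: x=1 → posterior Normal(97/86, 15/86)
obs 9: x=7/4 → posterior Normal(229/192, 5/32)
obs 10: x=5/2 → posterior Normal(279/212, 15/106)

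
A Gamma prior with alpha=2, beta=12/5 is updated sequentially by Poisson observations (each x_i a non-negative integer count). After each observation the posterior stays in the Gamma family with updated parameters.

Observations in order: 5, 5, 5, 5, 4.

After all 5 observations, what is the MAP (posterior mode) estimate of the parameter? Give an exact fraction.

obs 1: x=5 → posterior Gamma(7, 17/5)
obs 2: x=5 → posterior Gamma(12, 22/5)
obs 3: x=5 → posterior Gamma(17, 27/5)
obs 4: x=5 → posterior Gamma(22, 32/5)
obs 5: x=4 → posterior Gamma(26, 37/5)

125/37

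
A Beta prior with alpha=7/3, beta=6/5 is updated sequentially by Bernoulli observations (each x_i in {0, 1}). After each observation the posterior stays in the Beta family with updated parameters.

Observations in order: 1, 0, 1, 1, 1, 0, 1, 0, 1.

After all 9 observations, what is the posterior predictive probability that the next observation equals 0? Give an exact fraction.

obs 1: x=1 → posterior Beta(10/3, 6/5)
obs 2: x=0 → posterior Beta(10/3, 11/5)
obs 3: x=1 → posterior Beta(13/3, 11/5)
obs 4: x=1 → posterior Beta(16/3, 11/5)
obs 5: x=1 → posterior Beta(19/3, 11/5)
obs 6: x=0 → posterior Beta(19/3, 16/5)
obs 7: x=1 → posterior Beta(22/3, 16/5)
obs 8: x=0 → posterior Beta(22/3, 21/5)
obs 9: x=1 → posterior Beta(25/3, 21/5)

63/188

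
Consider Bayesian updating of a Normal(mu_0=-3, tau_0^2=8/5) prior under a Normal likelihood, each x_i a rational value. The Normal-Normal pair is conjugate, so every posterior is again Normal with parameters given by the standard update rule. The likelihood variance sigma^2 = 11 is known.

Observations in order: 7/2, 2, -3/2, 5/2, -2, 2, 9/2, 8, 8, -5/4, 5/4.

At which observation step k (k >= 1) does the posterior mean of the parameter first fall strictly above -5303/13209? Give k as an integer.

obs 1: x=7/2 → posterior Normal(-137/63, 88/63)
obs 2: x=2 → posterior Normal(-121/71, 88/71)
obs 3: x=-3/2 → posterior Normal(-133/79, 88/79)
obs 4: x=5/2 → posterior Normal(-113/87, 88/87)
obs 5: x=-2 → posterior Normal(-129/95, 88/95)
obs 6: x=2 → posterior Normal(-113/103, 88/103)
obs 7: x=9/2 → posterior Normal(-77/111, 88/111)
obs 8: x=8 → posterior Normal(-13/119, 88/119)
obs 9: x=8 → posterior Normal(51/127, 88/127)
obs 10: x=-5/4 → posterior Normal(41/135, 88/135)
obs 11: x=5/4 → posterior Normal(51/143, 8/13)

k = 8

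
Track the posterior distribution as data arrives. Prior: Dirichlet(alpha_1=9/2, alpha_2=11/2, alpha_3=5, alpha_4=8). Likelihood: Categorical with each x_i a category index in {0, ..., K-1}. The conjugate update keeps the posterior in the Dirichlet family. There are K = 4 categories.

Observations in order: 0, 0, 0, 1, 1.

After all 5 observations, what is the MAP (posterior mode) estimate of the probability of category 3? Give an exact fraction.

7/24

obs 1: x=0 → posterior Dirichlet(11/2, 11/2, 5, 8)
obs 2: x=0 → posterior Dirichlet(13/2, 11/2, 5, 8)
obs 3: x=0 → posterior Dirichlet(15/2, 11/2, 5, 8)
obs 4: x=1 → posterior Dirichlet(15/2, 13/2, 5, 8)
obs 5: x=1 → posterior Dirichlet(15/2, 15/2, 5, 8)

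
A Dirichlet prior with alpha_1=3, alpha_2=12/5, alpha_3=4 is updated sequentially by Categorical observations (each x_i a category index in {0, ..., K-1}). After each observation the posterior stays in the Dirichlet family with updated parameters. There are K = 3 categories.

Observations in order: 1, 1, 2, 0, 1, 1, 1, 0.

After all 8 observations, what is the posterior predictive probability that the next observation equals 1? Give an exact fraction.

obs 1: x=1 → posterior Dirichlet(3, 17/5, 4)
obs 2: x=1 → posterior Dirichlet(3, 22/5, 4)
obs 3: x=2 → posterior Dirichlet(3, 22/5, 5)
obs 4: x=0 → posterior Dirichlet(4, 22/5, 5)
obs 5: x=1 → posterior Dirichlet(4, 27/5, 5)
obs 6: x=1 → posterior Dirichlet(4, 32/5, 5)
obs 7: x=1 → posterior Dirichlet(4, 37/5, 5)
obs 8: x=0 → posterior Dirichlet(5, 37/5, 5)

37/87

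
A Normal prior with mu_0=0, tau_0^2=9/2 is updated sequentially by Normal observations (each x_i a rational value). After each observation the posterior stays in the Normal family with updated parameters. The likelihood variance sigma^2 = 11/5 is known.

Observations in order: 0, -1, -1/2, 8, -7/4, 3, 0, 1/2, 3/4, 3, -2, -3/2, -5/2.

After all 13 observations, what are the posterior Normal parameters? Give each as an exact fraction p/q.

obs 1: x=0 → posterior Normal(0, 99/67)
obs 2: x=-1 → posterior Normal(-45/112, 99/112)
obs 3: x=-1/2 → posterior Normal(-135/314, 99/157)
obs 4: x=8 → posterior Normal(585/404, 99/202)
obs 5: x=-7/4 → posterior Normal(45/52, 99/247)
obs 6: x=3 → posterior Normal(1395/1168, 99/292)
obs 7: x=0 → posterior Normal(1395/1348, 99/337)
obs 8: x=1/2 → posterior Normal(1485/1528, 99/382)
obs 9: x=3/4 → posterior Normal(405/427, 99/427)
obs 10: x=3 → posterior Normal(135/118, 99/472)
obs 11: x=-2 → posterior Normal(450/517, 9/47)
obs 12: x=-3/2 → posterior Normal(765/1124, 99/562)
obs 13: x=-5/2 → posterior Normal(270/607, 99/607)

mu_0=270/607, tau_0^2=99/607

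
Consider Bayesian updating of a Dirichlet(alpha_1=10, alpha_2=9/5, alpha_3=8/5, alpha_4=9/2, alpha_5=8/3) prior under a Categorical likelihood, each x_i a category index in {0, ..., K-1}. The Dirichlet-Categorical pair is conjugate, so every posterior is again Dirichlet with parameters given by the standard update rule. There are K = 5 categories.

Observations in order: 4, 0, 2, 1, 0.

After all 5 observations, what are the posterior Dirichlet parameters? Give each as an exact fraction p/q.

obs 1: x=4 → posterior Dirichlet(10, 9/5, 8/5, 9/2, 11/3)
obs 2: x=0 → posterior Dirichlet(11, 9/5, 8/5, 9/2, 11/3)
obs 3: x=2 → posterior Dirichlet(11, 9/5, 13/5, 9/2, 11/3)
obs 4: x=1 → posterior Dirichlet(11, 14/5, 13/5, 9/2, 11/3)
obs 5: x=0 → posterior Dirichlet(12, 14/5, 13/5, 9/2, 11/3)

alpha_1=12, alpha_2=14/5, alpha_3=13/5, alpha_4=9/2, alpha_5=11/3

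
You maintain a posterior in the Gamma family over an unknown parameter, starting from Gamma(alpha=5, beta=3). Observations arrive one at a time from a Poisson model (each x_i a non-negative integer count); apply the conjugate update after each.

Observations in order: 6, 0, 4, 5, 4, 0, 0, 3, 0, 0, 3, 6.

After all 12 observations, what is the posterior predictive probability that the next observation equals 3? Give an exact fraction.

obs 1: x=6 → posterior Gamma(11, 4)
obs 2: x=0 → posterior Gamma(11, 5)
obs 3: x=4 → posterior Gamma(15, 6)
obs 4: x=5 → posterior Gamma(20, 7)
obs 5: x=4 → posterior Gamma(24, 8)
obs 6: x=0 → posterior Gamma(24, 9)
obs 7: x=0 → posterior Gamma(24, 10)
obs 8: x=3 → posterior Gamma(27, 11)
obs 9: x=0 → posterior Gamma(27, 12)
obs 10: x=0 → posterior Gamma(27, 13)
obs 11: x=3 → posterior Gamma(30, 14)
obs 12: x=6 → posterior Gamma(36, 15)

4606402738738268762084771879017353057861328125/22835963083295358096932575511191922182123945984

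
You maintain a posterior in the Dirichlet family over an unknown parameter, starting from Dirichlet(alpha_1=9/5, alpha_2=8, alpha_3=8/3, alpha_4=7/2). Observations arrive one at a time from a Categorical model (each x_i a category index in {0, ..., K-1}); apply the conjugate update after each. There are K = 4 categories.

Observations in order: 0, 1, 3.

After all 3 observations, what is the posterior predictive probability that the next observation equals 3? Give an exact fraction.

obs 1: x=0 → posterior Dirichlet(14/5, 8, 8/3, 7/2)
obs 2: x=1 → posterior Dirichlet(14/5, 9, 8/3, 7/2)
obs 3: x=3 → posterior Dirichlet(14/5, 9, 8/3, 9/2)

135/569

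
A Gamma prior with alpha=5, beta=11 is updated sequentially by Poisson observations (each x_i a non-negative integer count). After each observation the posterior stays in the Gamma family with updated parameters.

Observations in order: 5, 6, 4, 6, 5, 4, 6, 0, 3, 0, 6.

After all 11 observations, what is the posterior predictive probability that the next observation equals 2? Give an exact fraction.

16851719665981704863000546429588412752482194637712426391022731893145600/64542751082767918430897798773372060387158551764172664212787858136578721

obs 1: x=5 → posterior Gamma(10, 12)
obs 2: x=6 → posterior Gamma(16, 13)
obs 3: x=4 → posterior Gamma(20, 14)
obs 4: x=6 → posterior Gamma(26, 15)
obs 5: x=5 → posterior Gamma(31, 16)
obs 6: x=4 → posterior Gamma(35, 17)
obs 7: x=6 → posterior Gamma(41, 18)
obs 8: x=0 → posterior Gamma(41, 19)
obs 9: x=3 → posterior Gamma(44, 20)
obs 10: x=0 → posterior Gamma(44, 21)
obs 11: x=6 → posterior Gamma(50, 22)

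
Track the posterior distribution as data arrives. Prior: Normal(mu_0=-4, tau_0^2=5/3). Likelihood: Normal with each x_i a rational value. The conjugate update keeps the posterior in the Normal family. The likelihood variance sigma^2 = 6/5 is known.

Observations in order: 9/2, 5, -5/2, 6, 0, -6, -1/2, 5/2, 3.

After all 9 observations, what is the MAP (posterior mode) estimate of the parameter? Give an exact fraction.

76/81

obs 1: x=9/2 → posterior Normal(81/86, 30/43)
obs 2: x=5 → posterior Normal(331/136, 15/34)
obs 3: x=-5/2 → posterior Normal(103/93, 10/31)
obs 4: x=6 → posterior Normal(253/118, 15/59)
obs 5: x=0 → posterior Normal(23/13, 30/143)
obs 6: x=-6 → posterior Normal(103/168, 5/28)
obs 7: x=-1/2 → posterior Normal(181/386, 30/193)
obs 8: x=5/2 → posterior Normal(153/218, 15/109)
obs 9: x=3 → posterior Normal(76/81, 10/81)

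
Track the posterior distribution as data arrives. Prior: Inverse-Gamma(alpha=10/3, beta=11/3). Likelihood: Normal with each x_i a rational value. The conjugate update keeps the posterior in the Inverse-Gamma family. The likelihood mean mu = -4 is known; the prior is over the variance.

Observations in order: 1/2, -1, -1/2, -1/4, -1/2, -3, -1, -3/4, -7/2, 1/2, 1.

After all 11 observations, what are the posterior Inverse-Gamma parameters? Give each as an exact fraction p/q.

alpha=53/6, beta=3389/48

obs 1: x=1/2 → posterior Inverse-Gamma(23/6, 331/24)
obs 2: x=-1 → posterior Inverse-Gamma(13/3, 439/24)
obs 3: x=-1/2 → posterior Inverse-Gamma(29/6, 293/12)
obs 4: x=-1/4 → posterior Inverse-Gamma(16/3, 3019/96)
obs 5: x=-1/2 → posterior Inverse-Gamma(35/6, 3607/96)
obs 6: x=-3 → posterior Inverse-Gamma(19/3, 3655/96)
obs 7: x=-1 → posterior Inverse-Gamma(41/6, 4087/96)
obs 8: x=-3/4 → posterior Inverse-Gamma(22/3, 2297/48)
obs 9: x=-7/2 → posterior Inverse-Gamma(47/6, 2303/48)
obs 10: x=1/2 → posterior Inverse-Gamma(25/3, 2789/48)
obs 11: x=1 → posterior Inverse-Gamma(53/6, 3389/48)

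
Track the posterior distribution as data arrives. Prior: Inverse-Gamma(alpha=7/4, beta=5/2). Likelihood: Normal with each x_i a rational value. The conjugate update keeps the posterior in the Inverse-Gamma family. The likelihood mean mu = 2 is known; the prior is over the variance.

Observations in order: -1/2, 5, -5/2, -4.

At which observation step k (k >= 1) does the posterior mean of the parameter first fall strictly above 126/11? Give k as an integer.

k = 4

obs 1: x=-1/2 → posterior Inverse-Gamma(9/4, 45/8)
obs 2: x=5 → posterior Inverse-Gamma(11/4, 81/8)
obs 3: x=-5/2 → posterior Inverse-Gamma(13/4, 81/4)
obs 4: x=-4 → posterior Inverse-Gamma(15/4, 153/4)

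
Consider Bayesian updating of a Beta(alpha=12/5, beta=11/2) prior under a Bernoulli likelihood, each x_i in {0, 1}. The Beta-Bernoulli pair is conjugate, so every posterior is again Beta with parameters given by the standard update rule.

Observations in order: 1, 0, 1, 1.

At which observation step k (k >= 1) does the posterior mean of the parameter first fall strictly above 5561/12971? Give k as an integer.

obs 1: x=1 → posterior Beta(17/5, 11/2)
obs 2: x=0 → posterior Beta(17/5, 13/2)
obs 3: x=1 → posterior Beta(22/5, 13/2)
obs 4: x=1 → posterior Beta(27/5, 13/2)

k = 4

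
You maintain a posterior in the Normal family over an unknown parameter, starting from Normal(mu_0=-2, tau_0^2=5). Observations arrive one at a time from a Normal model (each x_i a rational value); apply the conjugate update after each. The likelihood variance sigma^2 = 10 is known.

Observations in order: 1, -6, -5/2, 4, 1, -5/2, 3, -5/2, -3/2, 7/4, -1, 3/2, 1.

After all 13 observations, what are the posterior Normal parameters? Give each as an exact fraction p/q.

mu_0=-9/20, tau_0^2=2/3

obs 1: x=1 → posterior Normal(-1, 10/3)
obs 2: x=-6 → posterior Normal(-9/4, 5/2)
obs 3: x=-5/2 → posterior Normal(-23/10, 2)
obs 4: x=4 → posterior Normal(-5/4, 5/3)
obs 5: x=1 → posterior Normal(-13/14, 10/7)
obs 6: x=-5/2 → posterior Normal(-9/8, 5/4)
obs 7: x=3 → posterior Normal(-2/3, 10/9)
obs 8: x=-5/2 → posterior Normal(-17/20, 1)
obs 9: x=-3/2 → posterior Normal(-10/11, 10/11)
obs 10: x=7/4 → posterior Normal(-11/16, 5/6)
obs 11: x=-1 → posterior Normal(-37/52, 10/13)
obs 12: x=3/2 → posterior Normal(-31/56, 5/7)
obs 13: x=1 → posterior Normal(-9/20, 2/3)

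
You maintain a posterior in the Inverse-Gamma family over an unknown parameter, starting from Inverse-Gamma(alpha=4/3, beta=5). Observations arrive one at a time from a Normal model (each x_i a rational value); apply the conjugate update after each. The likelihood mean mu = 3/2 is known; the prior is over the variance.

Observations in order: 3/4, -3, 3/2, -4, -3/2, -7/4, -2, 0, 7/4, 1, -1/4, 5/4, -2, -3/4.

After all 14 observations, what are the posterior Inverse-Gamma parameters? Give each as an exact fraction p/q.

obs 1: x=3/4 → posterior Inverse-Gamma(11/6, 169/32)
obs 2: x=-3 → posterior Inverse-Gamma(7/3, 493/32)
obs 3: x=3/2 → posterior Inverse-Gamma(17/6, 493/32)
obs 4: x=-4 → posterior Inverse-Gamma(10/3, 977/32)
obs 5: x=-3/2 → posterior Inverse-Gamma(23/6, 1121/32)
obs 6: x=-7/4 → posterior Inverse-Gamma(13/3, 645/16)
obs 7: x=-2 → posterior Inverse-Gamma(29/6, 743/16)
obs 8: x=0 → posterior Inverse-Gamma(16/3, 761/16)
obs 9: x=7/4 → posterior Inverse-Gamma(35/6, 1523/32)
obs 10: x=1 → posterior Inverse-Gamma(19/3, 1527/32)
obs 11: x=-1/4 → posterior Inverse-Gamma(41/6, 197/4)
obs 12: x=5/4 → posterior Inverse-Gamma(22/3, 1577/32)
obs 13: x=-2 → posterior Inverse-Gamma(47/6, 1773/32)
obs 14: x=-3/4 → posterior Inverse-Gamma(25/3, 927/16)

alpha=25/3, beta=927/16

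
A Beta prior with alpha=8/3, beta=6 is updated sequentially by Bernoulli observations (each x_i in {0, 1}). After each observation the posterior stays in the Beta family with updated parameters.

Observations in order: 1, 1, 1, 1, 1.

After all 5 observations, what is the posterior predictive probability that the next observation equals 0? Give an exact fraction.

obs 1: x=1 → posterior Beta(11/3, 6)
obs 2: x=1 → posterior Beta(14/3, 6)
obs 3: x=1 → posterior Beta(17/3, 6)
obs 4: x=1 → posterior Beta(20/3, 6)
obs 5: x=1 → posterior Beta(23/3, 6)

18/41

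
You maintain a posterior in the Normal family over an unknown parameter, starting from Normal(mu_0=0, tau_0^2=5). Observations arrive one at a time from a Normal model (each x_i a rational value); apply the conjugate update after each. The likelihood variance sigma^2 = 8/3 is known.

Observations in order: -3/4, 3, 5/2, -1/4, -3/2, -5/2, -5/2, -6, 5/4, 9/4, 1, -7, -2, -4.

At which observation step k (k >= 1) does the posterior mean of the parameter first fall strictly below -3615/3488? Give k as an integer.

obs 1: x=-3/4 → posterior Normal(-45/92, 40/23)
obs 2: x=3 → posterior Normal(135/152, 20/19)
obs 3: x=5/2 → posterior Normal(285/212, 40/53)
obs 4: x=-1/4 → posterior Normal(135/136, 10/17)
obs 5: x=-3/2 → posterior Normal(45/83, 40/83)
obs 6: x=-5/2 → posterior Normal(15/196, 20/49)
obs 7: x=-5/2 → posterior Normal(-30/113, 40/113)
obs 8: x=-6 → posterior Normal(-15/16, 5/16)
obs 9: x=5/4 → posterior Normal(-405/572, 40/143)
obs 10: x=9/4 → posterior Normal(-135/316, 20/79)
obs 11: x=1 → posterior Normal(-105/346, 40/173)
obs 12: x=-7 → posterior Normal(-315/376, 10/47)
obs 13: x=-2 → posterior Normal(-375/406, 40/203)
obs 14: x=-4 → posterior Normal(-495/436, 20/109)

k = 14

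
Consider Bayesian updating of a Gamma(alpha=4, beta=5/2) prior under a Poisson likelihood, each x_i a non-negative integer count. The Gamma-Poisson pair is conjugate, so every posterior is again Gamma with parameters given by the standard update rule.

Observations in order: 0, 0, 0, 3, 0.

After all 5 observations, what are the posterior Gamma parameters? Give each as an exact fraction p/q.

alpha=7, beta=15/2

obs 1: x=0 → posterior Gamma(4, 7/2)
obs 2: x=0 → posterior Gamma(4, 9/2)
obs 3: x=0 → posterior Gamma(4, 11/2)
obs 4: x=3 → posterior Gamma(7, 13/2)
obs 5: x=0 → posterior Gamma(7, 15/2)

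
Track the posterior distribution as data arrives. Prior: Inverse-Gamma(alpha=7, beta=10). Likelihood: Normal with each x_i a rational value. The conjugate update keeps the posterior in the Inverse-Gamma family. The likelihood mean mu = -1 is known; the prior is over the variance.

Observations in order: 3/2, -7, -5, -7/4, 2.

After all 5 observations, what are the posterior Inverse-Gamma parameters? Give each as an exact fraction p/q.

alpha=19/2, beta=1405/32

obs 1: x=3/2 → posterior Inverse-Gamma(15/2, 105/8)
obs 2: x=-7 → posterior Inverse-Gamma(8, 249/8)
obs 3: x=-5 → posterior Inverse-Gamma(17/2, 313/8)
obs 4: x=-7/4 → posterior Inverse-Gamma(9, 1261/32)
obs 5: x=2 → posterior Inverse-Gamma(19/2, 1405/32)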